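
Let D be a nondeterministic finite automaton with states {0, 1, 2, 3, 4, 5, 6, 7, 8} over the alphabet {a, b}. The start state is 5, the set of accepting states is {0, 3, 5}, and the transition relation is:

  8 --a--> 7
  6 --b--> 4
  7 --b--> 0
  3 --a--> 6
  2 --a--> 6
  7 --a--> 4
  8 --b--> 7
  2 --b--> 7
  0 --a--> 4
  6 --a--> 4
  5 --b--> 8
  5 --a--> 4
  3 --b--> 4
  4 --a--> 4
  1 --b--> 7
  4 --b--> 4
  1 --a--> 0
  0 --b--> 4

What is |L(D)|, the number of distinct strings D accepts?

3

The useful subgraph on states {0, 5, 7, 8} is acyclic, so L(D) is finite; the longest accepting path visits 4 useful states, giving maximum string length 3.
Counting accepting paths from 5 by length: 1 of length 0, 2 of length 3. Total 3.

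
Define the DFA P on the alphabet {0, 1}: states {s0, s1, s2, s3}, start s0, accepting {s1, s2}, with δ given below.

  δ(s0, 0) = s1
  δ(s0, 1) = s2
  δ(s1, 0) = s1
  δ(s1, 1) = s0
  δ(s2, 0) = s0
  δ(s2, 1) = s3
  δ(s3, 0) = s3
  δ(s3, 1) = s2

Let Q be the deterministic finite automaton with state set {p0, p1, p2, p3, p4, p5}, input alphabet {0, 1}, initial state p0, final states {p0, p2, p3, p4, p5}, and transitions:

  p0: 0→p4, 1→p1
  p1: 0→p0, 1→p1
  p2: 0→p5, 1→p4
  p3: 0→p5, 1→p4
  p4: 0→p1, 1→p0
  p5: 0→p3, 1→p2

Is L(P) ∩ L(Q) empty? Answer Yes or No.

The string 0 is accepted by both P and Q.
Hence L(P) ∩ L(Q) ≠ ∅.

No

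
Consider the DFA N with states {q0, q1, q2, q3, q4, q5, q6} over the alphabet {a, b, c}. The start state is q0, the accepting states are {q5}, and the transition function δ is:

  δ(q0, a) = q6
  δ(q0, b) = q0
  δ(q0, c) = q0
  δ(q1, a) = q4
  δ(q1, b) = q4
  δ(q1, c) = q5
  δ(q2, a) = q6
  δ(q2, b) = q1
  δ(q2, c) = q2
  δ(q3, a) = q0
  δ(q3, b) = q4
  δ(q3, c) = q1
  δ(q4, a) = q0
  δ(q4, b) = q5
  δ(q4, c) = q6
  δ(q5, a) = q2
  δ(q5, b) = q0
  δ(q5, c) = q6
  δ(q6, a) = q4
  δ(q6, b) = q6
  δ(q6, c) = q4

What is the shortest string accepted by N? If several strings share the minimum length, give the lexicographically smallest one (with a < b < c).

A breadth-first search from q0 reaches an accepting state first via the path q0 → q6 → q4 → q5 on input aab.
No string of length < 3 is accepted (BFS exhausts all shorter strings without reaching an accepting state), and aab is the lexicographically least accepting string of length 3.

aab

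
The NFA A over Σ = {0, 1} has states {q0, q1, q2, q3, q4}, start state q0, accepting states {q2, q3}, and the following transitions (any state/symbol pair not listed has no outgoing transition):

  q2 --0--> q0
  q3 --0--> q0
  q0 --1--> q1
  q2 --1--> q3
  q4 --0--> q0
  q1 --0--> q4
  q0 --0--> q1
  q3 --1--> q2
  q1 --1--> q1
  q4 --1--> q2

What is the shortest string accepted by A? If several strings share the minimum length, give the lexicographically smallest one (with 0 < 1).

A breadth-first search from q0 reaches an accepting state first via the path q0 → q1 → q4 → q2 on input 001.
No string of length < 3 is accepted (BFS exhausts all shorter strings without reaching an accepting state), and 001 is the lexicographically least accepting string of length 3.

001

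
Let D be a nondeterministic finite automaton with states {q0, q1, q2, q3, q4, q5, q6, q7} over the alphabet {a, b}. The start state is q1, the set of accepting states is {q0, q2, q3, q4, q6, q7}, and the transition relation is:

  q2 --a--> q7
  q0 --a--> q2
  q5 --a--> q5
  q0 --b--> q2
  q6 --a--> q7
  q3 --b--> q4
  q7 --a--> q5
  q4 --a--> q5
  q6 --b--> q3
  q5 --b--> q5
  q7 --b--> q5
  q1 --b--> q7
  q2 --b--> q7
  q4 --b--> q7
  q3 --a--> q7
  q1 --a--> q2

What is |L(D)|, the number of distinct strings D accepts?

The useful subgraph on states {q1, q2, q7} is acyclic, so L(D) is finite; the longest accepting path visits 3 useful states, giving maximum string length 2.
Counting accepting paths from q1 by length: 2 of length 1, 2 of length 2. Total 4.

4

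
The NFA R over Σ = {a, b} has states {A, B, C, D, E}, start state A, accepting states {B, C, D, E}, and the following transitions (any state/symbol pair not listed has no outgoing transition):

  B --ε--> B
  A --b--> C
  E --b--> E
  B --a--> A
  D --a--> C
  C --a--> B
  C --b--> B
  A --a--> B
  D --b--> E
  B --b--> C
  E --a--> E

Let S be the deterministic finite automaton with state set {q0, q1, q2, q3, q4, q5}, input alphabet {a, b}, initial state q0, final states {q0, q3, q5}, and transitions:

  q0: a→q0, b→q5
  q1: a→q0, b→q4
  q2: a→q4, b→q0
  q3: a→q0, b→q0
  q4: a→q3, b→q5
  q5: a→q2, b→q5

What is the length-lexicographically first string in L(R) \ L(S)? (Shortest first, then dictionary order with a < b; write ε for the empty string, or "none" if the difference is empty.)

ba

The string ba is accepted by R but not by S.
No shorter string lies in the difference, and ba is the lexicographically first length-2 string in L(R) \ L(S).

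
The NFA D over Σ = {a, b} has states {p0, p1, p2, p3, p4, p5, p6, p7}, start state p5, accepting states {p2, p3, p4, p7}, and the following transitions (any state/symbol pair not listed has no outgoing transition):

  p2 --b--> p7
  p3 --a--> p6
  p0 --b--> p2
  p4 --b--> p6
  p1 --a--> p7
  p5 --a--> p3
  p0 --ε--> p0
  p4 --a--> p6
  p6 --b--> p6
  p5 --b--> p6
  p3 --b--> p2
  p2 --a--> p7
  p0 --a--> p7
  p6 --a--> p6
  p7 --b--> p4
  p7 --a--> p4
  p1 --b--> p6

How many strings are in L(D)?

8

The useful subgraph on states {p2, p3, p4, p5, p7} is acyclic, so L(D) is finite; the longest accepting path visits 5 useful states, giving maximum string length 4.
Counting accepting paths from p5 by length: 1 of length 1, 1 of length 2, 2 of length 3, 4 of length 4. Total 8.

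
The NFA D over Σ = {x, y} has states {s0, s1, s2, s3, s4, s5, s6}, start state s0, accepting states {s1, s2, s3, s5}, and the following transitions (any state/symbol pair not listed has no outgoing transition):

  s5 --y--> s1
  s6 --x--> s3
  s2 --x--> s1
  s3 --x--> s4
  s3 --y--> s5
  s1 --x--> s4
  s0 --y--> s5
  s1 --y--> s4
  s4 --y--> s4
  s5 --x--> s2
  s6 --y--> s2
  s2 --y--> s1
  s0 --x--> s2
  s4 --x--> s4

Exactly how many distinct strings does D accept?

The useful subgraph on states {s0, s1, s2, s5} is acyclic, so L(D) is finite; the longest accepting path visits 4 useful states, giving maximum string length 3.
Counting accepting paths from s0 by length: 2 of length 1, 4 of length 2, 2 of length 3. Total 8.

8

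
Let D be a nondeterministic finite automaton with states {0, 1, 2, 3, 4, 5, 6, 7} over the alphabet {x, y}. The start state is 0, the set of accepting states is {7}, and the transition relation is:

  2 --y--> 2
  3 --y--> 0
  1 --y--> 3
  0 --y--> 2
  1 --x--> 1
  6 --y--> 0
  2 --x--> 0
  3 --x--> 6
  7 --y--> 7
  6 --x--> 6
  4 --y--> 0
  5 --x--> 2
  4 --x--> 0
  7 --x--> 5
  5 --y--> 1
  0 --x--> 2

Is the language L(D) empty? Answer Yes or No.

The states reachable from the start state are {0, 2}.
None of the accepting states {7} is reachable, so no string is accepted and L(D) = ∅.

Yes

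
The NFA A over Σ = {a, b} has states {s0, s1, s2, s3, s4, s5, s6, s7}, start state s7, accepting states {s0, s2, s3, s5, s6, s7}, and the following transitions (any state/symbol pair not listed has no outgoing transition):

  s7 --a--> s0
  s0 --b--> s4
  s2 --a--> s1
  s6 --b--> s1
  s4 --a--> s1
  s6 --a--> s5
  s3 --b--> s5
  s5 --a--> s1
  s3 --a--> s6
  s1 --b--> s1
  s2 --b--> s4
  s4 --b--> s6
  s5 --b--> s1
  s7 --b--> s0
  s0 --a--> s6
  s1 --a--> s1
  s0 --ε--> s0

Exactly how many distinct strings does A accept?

The useful subgraph on states {s0, s4, s5, s6, s7} is acyclic, so L(A) is finite; the longest accepting path visits 5 useful states, giving maximum string length 4.
Counting accepting paths from s7 by length: 1 of length 0, 2 of length 1, 2 of length 2, 4 of length 3, 2 of length 4. Total 11.

11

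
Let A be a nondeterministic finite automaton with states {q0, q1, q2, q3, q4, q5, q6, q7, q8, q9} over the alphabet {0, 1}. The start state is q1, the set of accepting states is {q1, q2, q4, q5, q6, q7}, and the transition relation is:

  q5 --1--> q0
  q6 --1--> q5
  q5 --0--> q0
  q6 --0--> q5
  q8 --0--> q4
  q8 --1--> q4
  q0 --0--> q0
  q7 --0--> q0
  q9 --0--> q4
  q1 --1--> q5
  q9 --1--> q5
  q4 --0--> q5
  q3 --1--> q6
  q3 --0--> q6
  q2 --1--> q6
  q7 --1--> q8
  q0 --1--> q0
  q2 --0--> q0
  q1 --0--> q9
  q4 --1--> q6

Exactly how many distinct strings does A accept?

8

The useful subgraph on states {q1, q4, q5, q6, q9} is acyclic, so L(A) is finite; the longest accepting path visits 5 useful states, giving maximum string length 4.
Counting accepting paths from q1 by length: 1 of length 0, 1 of length 1, 2 of length 2, 2 of length 3, 2 of length 4. Total 8.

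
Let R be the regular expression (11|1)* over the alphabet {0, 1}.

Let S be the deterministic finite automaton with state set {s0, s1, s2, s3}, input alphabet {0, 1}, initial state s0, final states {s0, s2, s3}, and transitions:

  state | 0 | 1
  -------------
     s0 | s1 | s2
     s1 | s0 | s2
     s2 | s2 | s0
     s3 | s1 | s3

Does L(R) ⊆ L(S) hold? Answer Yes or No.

Converting the expression R to a DFA (subset construction, then merging equivalent states) gives the minimal DFA with states {r0, r1}, start state r0, accepting states {r0} and transitions r0: 0→r1, 1→r0; r1: 0→r1, 1→r1.
Exploring the product automaton R × S from the start pair (r0, s0), following both machines on each input symbol, reaches 5 state pairs: (r0, s0), (r1, s1), (r0, s2), (r1, s0), (r1, s2).
R accepts in {r0} and S accepts in {s0, s2, s3}. The reachable pairs whose R-component is accepting are (r0, s0), (r0, s2); in each of them the S-component is accepting too, so the product for L(R) \ L(S) (R-component accepting, S-component rejecting) has no reachable accepting pair and the difference is empty.
Hence every string in L(R) is also in L(S).

Yes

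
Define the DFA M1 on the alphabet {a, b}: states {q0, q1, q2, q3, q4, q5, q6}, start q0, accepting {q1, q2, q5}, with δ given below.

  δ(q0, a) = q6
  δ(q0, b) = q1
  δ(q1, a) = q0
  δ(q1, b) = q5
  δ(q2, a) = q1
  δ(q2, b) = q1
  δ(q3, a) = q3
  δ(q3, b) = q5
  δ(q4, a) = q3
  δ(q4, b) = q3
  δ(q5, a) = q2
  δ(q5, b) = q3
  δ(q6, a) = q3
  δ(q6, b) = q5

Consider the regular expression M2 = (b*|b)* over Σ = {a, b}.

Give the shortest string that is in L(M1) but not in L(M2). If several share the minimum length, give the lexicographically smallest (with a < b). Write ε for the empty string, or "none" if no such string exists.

ab

The string ab is accepted by M1 but not by M2.
No shorter string lies in the difference, and ab is the lexicographically first length-2 string in L(M1) \ L(M2).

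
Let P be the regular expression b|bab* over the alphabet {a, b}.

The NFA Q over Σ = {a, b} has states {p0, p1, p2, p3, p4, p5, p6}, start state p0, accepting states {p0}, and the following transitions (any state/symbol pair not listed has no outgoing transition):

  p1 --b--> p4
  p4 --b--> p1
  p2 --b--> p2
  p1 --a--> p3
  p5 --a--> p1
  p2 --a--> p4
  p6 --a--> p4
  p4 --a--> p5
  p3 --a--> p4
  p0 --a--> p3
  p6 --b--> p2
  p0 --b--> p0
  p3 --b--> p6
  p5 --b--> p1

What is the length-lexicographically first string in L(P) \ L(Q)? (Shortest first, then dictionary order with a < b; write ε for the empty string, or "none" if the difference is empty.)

ba

The string ba is accepted by P but not by Q.
No shorter string lies in the difference, and ba is the lexicographically first length-2 string in L(P) \ L(Q).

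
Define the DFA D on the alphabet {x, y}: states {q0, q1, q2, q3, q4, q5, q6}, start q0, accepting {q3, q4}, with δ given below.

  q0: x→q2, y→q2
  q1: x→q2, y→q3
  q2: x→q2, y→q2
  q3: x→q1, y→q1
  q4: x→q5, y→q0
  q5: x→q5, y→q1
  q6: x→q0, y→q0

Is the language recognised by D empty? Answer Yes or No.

The states reachable from the start state are {q0, q2}.
None of the accepting states {q3, q4} is reachable, so no string is accepted and L(D) = ∅.

Yes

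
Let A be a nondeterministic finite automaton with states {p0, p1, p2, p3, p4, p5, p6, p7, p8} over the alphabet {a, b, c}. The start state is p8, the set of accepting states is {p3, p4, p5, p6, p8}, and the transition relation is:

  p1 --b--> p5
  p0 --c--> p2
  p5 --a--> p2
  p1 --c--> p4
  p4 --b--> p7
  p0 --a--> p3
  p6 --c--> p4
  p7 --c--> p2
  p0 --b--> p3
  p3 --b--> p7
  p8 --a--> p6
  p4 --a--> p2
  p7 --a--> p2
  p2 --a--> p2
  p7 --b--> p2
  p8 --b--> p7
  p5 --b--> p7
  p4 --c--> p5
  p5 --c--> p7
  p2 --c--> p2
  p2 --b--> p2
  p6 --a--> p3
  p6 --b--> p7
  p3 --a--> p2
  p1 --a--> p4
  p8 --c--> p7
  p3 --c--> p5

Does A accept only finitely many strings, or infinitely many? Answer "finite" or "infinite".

The useful states (reachable from p8 and able to reach an accepting state) are {p3, p4, p5, p6, p8}.
Restricted to these states the transition graph has no cycle, so every accepting path has bounded length and L is finite.

finite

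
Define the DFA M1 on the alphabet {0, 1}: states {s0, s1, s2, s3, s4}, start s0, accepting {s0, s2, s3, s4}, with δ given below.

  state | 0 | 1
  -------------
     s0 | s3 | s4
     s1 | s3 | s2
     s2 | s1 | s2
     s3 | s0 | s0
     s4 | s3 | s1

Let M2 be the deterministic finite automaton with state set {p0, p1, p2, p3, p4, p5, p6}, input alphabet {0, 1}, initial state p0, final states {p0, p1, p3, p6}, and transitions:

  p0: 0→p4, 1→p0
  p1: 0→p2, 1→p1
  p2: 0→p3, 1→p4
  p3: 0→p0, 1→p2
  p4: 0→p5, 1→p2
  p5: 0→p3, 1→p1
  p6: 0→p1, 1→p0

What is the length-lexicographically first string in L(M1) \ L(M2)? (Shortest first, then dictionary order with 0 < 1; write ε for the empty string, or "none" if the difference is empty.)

0

The string 0 is accepted by M1 but not by M2.
No shorter string lies in the difference, and 0 is the lexicographically first length-1 string in L(M1) \ L(M2).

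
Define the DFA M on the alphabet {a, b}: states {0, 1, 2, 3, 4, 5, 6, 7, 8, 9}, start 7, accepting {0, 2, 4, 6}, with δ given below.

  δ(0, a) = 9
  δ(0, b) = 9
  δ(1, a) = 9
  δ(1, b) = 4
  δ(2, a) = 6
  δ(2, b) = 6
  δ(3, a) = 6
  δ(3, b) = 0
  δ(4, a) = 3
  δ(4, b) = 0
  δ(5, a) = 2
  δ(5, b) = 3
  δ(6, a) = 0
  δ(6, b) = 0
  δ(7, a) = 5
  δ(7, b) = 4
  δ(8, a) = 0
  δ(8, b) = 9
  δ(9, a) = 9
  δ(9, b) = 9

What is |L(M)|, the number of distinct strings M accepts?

The useful subgraph on states {0, 2, 3, 4, 5, 6, 7} is acyclic, so L(M) is finite; the longest accepting path visits 5 useful states, giving maximum string length 4.
Counting accepting paths from 7 by length: 1 of length 1, 2 of length 2, 6 of length 3, 8 of length 4. Total 17.

17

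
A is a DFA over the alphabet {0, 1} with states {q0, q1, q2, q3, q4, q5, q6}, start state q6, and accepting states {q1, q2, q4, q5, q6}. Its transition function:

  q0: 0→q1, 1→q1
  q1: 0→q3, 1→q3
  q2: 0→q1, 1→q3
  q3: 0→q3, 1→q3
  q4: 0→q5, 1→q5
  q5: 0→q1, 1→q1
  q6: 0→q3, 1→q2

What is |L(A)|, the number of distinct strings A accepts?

The useful subgraph on states {q1, q2, q6} is acyclic, so L(A) is finite; the longest accepting path visits 3 useful states, giving maximum string length 2.
Counting accepting paths from q6 by length: 1 of length 0, 1 of length 1, 1 of length 2. Total 3.

3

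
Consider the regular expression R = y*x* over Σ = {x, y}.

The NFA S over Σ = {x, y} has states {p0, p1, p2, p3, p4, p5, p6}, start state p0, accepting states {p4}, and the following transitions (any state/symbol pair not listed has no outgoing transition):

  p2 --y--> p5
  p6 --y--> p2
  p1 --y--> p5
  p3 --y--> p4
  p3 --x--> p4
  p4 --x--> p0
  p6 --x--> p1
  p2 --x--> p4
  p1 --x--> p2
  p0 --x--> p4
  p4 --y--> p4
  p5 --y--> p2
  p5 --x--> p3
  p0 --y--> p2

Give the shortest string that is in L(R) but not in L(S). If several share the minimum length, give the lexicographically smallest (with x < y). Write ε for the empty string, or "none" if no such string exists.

ε

The empty string ε is accepted by R but not by S.
Since ε is the unique shortest string, it is the required witness.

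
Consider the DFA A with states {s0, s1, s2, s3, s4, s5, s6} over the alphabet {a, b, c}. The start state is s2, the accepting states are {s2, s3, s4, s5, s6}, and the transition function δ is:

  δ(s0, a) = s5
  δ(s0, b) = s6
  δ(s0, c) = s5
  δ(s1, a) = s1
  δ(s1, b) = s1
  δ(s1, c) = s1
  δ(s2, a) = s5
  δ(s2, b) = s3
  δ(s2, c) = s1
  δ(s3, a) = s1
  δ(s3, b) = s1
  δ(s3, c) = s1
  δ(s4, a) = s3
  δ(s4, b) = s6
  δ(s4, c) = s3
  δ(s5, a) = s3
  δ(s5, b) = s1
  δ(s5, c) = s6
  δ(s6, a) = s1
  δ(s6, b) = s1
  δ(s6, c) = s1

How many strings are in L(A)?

The useful subgraph on states {s2, s3, s5, s6} is acyclic, so L(A) is finite; the longest accepting path visits 3 useful states, giving maximum string length 2.
Counting accepting paths from s2 by length: 1 of length 0, 2 of length 1, 2 of length 2. Total 5.

5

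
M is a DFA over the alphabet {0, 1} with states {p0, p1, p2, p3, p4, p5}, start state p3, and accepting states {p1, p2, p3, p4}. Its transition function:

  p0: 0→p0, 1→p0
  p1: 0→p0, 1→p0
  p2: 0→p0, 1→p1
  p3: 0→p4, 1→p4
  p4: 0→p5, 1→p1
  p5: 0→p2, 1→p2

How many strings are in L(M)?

The useful subgraph on states {p1, p2, p3, p4, p5} is acyclic, so L(M) is finite; the longest accepting path visits 5 useful states, giving maximum string length 4.
Counting accepting paths from p3 by length: 1 of length 0, 2 of length 1, 2 of length 2, 4 of length 3, 4 of length 4. Total 13.

13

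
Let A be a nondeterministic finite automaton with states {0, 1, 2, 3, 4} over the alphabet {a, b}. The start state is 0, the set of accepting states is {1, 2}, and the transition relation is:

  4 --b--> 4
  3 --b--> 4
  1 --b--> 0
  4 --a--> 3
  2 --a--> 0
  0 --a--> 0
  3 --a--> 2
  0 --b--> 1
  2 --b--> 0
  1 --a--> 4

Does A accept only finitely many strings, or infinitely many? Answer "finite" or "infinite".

infinite

State 0 is reachable from the start and can reach an accepting state, and it lies on the cycle 0 → 0.
Traversing that cycle any number of times yields accepted strings of unbounded length, so the language is infinite.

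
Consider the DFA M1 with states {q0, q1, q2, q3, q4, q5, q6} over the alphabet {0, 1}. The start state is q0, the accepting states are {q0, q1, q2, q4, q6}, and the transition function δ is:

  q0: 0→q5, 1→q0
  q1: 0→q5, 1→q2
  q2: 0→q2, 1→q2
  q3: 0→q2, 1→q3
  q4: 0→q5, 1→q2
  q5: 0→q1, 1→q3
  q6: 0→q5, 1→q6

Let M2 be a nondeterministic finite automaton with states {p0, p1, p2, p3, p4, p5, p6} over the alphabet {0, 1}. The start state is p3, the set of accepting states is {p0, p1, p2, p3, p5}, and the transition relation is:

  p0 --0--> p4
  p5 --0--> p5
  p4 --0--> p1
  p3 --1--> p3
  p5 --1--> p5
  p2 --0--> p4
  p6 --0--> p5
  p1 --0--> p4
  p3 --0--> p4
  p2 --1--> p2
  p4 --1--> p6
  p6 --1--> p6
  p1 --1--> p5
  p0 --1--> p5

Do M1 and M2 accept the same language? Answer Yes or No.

Yes

Exploring the product automaton M1 × M2 from the start pair (q0, p3), following both machines on each input symbol, reaches 5 state pairs: (q0, p3), (q5, p4), (q1, p1), (q3, p6), (q2, p5).
M1 accepts in {q0, q1, q2, q4, q6} and M2 accepts in {p0, p1, p2, p3, p5}. In every reachable pair the two components are either both accepting — (q0, p3), (q1, p1), (q2, p5) — or both non-accepting, so no string is accepted by exactly one of the machines: L(M1) \ L(M2) and L(M2) \ L(M1) are both empty.
Hence every string is accepted by M1 iff it is accepted by M2, and the two languages coincide.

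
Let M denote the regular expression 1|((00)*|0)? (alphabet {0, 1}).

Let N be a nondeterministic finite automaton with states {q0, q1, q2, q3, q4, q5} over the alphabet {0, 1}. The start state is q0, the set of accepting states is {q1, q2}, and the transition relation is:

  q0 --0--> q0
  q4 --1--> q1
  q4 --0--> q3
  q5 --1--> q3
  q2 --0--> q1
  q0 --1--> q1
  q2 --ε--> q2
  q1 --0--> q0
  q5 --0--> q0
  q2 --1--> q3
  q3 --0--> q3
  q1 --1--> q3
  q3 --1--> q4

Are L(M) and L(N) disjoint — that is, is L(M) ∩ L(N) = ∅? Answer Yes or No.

No

The string 1 is accepted by both M and N.
Hence L(M) ∩ L(N) ≠ ∅.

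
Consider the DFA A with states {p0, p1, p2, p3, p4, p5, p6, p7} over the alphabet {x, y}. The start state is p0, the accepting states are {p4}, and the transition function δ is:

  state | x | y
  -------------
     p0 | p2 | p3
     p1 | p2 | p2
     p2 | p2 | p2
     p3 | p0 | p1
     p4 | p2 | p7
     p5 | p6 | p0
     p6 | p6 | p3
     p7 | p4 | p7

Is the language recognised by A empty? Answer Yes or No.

Yes

The states reachable from the start state are {p0, p1, p2, p3}.
None of the accepting states {p4} is reachable, so no string is accepted and L(A) = ∅.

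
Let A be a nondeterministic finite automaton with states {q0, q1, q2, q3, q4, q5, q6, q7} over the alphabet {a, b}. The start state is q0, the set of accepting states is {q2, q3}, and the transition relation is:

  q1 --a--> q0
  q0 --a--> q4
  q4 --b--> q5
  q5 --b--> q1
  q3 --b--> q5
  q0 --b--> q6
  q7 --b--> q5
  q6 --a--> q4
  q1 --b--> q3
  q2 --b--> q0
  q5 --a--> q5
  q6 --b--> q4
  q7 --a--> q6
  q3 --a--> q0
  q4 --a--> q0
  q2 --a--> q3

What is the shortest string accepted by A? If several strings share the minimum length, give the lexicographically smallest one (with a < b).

A breadth-first search from q0 reaches an accepting state first via the path q0 → q4 → q5 → q1 → q3 on input abbb.
No string of length < 4 is accepted (BFS exhausts all shorter strings without reaching an accepting state), and abbb is the lexicographically least accepting string of length 4.

abbb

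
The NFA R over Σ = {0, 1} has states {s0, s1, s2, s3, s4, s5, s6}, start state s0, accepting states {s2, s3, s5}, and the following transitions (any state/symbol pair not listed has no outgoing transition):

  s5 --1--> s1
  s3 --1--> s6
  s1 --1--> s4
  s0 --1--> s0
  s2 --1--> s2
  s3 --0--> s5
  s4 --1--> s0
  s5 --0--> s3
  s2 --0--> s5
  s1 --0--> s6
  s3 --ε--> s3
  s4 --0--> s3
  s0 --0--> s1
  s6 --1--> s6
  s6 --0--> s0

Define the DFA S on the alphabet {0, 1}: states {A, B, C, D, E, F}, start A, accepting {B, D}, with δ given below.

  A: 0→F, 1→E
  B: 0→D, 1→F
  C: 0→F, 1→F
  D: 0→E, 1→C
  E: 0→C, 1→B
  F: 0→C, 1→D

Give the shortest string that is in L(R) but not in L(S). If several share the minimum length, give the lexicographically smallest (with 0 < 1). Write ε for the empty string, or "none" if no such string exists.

010

The string 010 is accepted by R but not by S.
No shorter string lies in the difference, and 010 is the lexicographically first length-3 string in L(R) \ L(S).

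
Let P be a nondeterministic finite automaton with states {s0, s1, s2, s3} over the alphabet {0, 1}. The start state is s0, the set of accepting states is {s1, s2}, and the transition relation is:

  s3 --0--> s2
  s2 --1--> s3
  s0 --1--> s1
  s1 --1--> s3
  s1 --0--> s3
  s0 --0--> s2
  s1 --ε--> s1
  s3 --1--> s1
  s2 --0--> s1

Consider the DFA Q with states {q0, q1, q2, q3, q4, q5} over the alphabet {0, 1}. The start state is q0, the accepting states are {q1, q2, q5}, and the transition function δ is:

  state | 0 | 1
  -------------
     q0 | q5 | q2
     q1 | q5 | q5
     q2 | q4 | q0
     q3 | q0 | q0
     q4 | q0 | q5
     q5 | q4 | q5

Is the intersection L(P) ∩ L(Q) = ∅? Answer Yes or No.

No

The string 0 is accepted by both P and Q.
Hence L(P) ∩ L(Q) ≠ ∅.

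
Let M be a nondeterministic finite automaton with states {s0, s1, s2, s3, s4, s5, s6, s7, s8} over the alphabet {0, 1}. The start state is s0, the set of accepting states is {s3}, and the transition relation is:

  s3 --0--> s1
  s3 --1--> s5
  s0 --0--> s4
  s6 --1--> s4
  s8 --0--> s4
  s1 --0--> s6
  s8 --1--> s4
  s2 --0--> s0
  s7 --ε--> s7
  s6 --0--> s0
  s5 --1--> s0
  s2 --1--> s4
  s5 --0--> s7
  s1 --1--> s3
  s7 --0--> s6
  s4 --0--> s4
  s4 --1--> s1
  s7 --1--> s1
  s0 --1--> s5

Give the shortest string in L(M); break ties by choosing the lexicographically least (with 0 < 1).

011

A breadth-first search from s0 reaches an accepting state first via the path s0 → s4 → s1 → s3 on input 011.
No string of length < 3 is accepted (BFS exhausts all shorter strings without reaching an accepting state), and 011 is the lexicographically least accepting string of length 3.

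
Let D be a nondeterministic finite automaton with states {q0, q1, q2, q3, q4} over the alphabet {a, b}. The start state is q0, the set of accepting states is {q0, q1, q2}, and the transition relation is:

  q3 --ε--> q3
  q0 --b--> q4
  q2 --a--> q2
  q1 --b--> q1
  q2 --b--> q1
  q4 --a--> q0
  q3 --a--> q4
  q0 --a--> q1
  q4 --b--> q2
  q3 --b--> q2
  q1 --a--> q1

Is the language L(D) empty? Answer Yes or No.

No

The empty string ε is accepted: the run q0 ends in the accepting state q0.
Since at least one string is accepted, L(D) is not empty.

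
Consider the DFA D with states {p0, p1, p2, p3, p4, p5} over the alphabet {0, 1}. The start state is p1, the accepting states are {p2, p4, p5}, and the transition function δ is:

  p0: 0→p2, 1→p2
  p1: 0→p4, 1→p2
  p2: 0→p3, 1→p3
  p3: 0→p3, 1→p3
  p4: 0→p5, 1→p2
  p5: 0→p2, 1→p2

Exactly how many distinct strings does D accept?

6

The useful subgraph on states {p1, p2, p4, p5} is acyclic, so L(D) is finite; the longest accepting path visits 4 useful states, giving maximum string length 3.
Counting accepting paths from p1 by length: 2 of length 1, 2 of length 2, 2 of length 3. Total 6.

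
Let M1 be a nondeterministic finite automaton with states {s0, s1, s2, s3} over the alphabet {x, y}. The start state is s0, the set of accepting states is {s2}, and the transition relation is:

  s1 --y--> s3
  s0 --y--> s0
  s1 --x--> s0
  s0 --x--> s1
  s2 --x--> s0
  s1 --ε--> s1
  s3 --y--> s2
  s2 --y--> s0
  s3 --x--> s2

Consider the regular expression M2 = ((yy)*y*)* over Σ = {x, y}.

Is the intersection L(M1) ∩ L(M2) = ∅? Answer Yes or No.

Converting the expression M2 to a DFA (subset construction, then merging equivalent states) gives the minimal DFA with states {r0, r1}, start state r0, accepting states {r0} and transitions r0: x→r1, y→r0; r1: x→r1, y→r1.
Exploring the product automaton M1 × M2 from the start pair (s0, r0), following both machines on each input symbol, reaches 5 state pairs: (s0, r0), (s1, r1), (s0, r1), (s3, r1), (s2, r1).
M1 accepts in {s2} and M2 accepts in {r0}; no reachable pair has both components accepting, so no string drives both machines to acceptance simultaneously and L(M1) ∩ L(M2) = ∅.
So no string is accepted by both, and the intersection is empty.

Yes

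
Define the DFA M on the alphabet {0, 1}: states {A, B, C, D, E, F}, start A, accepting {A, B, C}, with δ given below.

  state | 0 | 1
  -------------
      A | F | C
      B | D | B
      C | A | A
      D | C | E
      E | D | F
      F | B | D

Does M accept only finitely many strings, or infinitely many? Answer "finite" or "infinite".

infinite

State A is reachable from the start and can reach an accepting state, and it lies on the cycle A → C → A.
Traversing that cycle any number of times yields accepted strings of unbounded length, so the language is infinite.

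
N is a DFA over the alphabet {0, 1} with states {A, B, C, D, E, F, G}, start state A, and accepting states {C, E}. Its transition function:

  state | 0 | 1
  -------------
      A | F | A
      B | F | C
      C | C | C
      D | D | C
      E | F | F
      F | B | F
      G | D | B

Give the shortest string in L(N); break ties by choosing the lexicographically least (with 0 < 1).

001

A breadth-first search from A reaches an accepting state first via the path A → F → B → C on input 001.
No string of length < 3 is accepted (BFS exhausts all shorter strings without reaching an accepting state), and 001 is the lexicographically least accepting string of length 3.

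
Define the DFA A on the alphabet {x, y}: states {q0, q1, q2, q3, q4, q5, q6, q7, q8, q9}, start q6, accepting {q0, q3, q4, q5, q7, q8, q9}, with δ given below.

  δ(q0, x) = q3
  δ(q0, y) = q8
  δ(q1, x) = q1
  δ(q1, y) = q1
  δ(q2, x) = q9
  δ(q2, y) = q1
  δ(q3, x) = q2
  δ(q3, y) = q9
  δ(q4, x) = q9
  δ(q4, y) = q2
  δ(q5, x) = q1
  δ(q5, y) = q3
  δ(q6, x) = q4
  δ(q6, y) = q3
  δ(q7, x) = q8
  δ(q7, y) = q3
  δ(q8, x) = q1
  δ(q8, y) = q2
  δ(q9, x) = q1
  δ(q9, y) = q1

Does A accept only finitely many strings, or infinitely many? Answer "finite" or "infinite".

finite

The useful states (reachable from q6 and able to reach an accepting state) are {q2, q3, q4, q6, q9}.
Restricted to these states the transition graph has no cycle, so every accepting path has bounded length and L is finite.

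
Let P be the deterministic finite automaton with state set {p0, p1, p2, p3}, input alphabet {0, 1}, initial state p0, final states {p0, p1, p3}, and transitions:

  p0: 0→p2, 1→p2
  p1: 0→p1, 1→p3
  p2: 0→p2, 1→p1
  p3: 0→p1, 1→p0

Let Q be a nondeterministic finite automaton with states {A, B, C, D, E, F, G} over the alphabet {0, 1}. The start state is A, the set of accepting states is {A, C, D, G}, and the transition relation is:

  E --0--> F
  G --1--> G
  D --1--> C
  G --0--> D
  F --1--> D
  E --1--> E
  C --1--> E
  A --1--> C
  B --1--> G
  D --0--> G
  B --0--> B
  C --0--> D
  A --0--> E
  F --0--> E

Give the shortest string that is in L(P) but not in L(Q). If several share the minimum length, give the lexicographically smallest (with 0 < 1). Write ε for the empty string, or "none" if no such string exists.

01

The string 01 is accepted by P but not by Q.
No shorter string lies in the difference, and 01 is the lexicographically first length-2 string in L(P) \ L(Q).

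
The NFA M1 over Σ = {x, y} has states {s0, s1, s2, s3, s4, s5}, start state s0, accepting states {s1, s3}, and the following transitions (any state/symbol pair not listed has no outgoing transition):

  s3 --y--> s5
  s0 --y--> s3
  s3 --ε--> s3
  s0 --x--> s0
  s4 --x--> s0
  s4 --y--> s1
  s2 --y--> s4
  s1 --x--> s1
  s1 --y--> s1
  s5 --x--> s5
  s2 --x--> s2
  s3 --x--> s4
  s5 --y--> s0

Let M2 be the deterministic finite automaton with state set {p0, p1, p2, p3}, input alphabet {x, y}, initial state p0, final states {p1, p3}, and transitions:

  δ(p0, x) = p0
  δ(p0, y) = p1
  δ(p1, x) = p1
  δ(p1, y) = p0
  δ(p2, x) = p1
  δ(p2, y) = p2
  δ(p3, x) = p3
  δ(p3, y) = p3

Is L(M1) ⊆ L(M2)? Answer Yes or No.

The string yxy is in L(M1) but not in L(M2).
So L(M1) ⊄ L(M2).

No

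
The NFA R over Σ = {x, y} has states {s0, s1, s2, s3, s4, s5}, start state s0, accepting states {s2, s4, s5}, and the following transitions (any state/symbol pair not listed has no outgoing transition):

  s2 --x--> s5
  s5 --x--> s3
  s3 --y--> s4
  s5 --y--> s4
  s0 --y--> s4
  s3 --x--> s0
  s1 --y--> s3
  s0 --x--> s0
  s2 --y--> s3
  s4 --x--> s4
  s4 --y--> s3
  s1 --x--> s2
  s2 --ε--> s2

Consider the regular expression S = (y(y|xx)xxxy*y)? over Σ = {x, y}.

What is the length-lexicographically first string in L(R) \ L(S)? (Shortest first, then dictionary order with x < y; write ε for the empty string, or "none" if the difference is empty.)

The string y is accepted by R but not by S.
No shorter string lies in the difference, and y is the lexicographically first length-1 string in L(R) \ L(S).

y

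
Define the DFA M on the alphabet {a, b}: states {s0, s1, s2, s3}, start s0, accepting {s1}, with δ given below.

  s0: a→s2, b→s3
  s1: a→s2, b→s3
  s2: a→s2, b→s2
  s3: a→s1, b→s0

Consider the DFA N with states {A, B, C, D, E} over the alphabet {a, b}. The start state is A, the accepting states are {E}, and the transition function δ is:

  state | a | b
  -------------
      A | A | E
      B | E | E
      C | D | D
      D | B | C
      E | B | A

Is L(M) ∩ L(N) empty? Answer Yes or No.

Yes

Exploring the product automaton M × N from the start pair (s0, A), following both machines on each input symbol, reaches 6 state pairs: (s0, A), (s2, A), (s3, E), (s2, E), (s1, B), (s2, B).
M accepts in {s1} and N accepts in {E}; no reachable pair has both components accepting, so no string drives both machines to acceptance simultaneously and L(M) ∩ L(N) = ∅.
So no string is accepted by both, and the intersection is empty.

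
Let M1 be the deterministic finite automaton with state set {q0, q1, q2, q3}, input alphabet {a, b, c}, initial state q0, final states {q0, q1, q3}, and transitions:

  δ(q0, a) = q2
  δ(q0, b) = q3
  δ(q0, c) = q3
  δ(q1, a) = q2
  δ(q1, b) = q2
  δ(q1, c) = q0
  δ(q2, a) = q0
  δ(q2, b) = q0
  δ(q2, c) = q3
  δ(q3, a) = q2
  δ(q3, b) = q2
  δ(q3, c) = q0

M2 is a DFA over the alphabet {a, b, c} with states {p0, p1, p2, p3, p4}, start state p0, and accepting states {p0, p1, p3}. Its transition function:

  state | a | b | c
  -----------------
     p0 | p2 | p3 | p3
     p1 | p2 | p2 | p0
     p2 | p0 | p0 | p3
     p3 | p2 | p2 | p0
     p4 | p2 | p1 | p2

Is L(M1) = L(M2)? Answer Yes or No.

Yes

Exploring the product automaton M1 × M2 from the start pair (q0, p0), following both machines on each input symbol, reaches 3 state pairs: (q0, p0), (q2, p2), (q3, p3).
M1 accepts in {q0, q1, q3} and M2 accepts in {p0, p1, p3}. In every reachable pair the two components are either both accepting — (q0, p0), (q3, p3) — or both non-accepting, so no string is accepted by exactly one of the machines: L(M1) \ L(M2) and L(M2) \ L(M1) are both empty.
Hence every string is accepted by M1 iff it is accepted by M2, and the two languages coincide.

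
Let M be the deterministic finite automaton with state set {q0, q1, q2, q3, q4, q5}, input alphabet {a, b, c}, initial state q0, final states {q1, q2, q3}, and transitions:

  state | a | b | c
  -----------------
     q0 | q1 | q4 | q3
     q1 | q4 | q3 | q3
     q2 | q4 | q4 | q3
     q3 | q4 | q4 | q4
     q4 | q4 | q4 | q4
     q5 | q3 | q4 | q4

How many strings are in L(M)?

The useful subgraph on states {q0, q1, q3} is acyclic, so L(M) is finite; the longest accepting path visits 3 useful states, giving maximum string length 2.
Counting accepting paths from q0 by length: 2 of length 1, 2 of length 2. Total 4.

4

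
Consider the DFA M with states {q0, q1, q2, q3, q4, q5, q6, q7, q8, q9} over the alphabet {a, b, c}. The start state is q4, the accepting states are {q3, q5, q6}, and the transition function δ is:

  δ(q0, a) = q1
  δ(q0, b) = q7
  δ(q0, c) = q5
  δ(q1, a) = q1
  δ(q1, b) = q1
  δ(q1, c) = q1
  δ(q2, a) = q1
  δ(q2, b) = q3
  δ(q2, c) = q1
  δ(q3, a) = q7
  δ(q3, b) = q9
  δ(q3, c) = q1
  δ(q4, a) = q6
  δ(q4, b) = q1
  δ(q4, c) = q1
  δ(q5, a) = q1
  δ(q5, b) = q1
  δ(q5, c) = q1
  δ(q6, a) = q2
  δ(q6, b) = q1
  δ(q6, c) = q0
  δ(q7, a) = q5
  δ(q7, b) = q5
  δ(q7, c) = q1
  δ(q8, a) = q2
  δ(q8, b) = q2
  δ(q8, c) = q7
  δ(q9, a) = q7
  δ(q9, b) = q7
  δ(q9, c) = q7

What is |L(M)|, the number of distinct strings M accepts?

13

The useful subgraph on states {q0, q2, q3, q4, q5, q6, q7, q9} is acyclic, so L(M) is finite; the longest accepting path visits 7 useful states, giving maximum string length 6.
Counting accepting paths from q4 by length: 1 of length 1, 2 of length 3, 2 of length 4, 2 of length 5, 6 of length 6. Total 13.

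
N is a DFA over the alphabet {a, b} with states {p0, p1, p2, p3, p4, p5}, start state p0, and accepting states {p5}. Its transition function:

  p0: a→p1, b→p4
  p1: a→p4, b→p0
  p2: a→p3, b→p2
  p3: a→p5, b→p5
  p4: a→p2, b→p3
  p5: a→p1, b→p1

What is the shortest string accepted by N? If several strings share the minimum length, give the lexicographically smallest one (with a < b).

A breadth-first search from p0 reaches an accepting state first via the path p0 → p4 → p3 → p5 on input bba.
No string of length < 3 is accepted (BFS exhausts all shorter strings without reaching an accepting state), and bba is the lexicographically least accepting string of length 3.

bba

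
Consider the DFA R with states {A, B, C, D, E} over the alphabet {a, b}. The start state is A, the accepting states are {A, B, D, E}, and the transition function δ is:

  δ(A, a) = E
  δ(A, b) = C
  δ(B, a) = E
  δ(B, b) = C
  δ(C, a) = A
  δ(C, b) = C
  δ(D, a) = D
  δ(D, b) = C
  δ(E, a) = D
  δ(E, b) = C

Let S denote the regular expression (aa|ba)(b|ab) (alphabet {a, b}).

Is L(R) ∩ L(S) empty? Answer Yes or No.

Yes

Converting the expression S to a DFA (subset construction, then merging equivalent states) gives the minimal DFA with states {s0, s1, s2, s3, s4, s5}, start state s0, accepting states {s5} and transitions s0: a→s1, b→s1; s1: a→s2, b→s3; s2: a→s4, b→s5; s3: a→s3, b→s3; s4: a→s3, b→s5; s5: a→s3, b→s3.
Exploring the product automaton R × S from the start pair (A, s0), following both machines on each input symbol, reaches 12 state pairs: (A, s0), (E, s1), (C, s1), (D, s2), (C, s3), (A, s2), (D, s4), (C, s5), (A, s3), (E, s4), (D, s3), (E, s3).
R accepts in {A, B, D, E} and S accepts in {s5}; no reachable pair has both components accepting, so no string drives both machines to acceptance simultaneously and L(R) ∩ L(S) = ∅.
So no string is accepted by both, and the intersection is empty.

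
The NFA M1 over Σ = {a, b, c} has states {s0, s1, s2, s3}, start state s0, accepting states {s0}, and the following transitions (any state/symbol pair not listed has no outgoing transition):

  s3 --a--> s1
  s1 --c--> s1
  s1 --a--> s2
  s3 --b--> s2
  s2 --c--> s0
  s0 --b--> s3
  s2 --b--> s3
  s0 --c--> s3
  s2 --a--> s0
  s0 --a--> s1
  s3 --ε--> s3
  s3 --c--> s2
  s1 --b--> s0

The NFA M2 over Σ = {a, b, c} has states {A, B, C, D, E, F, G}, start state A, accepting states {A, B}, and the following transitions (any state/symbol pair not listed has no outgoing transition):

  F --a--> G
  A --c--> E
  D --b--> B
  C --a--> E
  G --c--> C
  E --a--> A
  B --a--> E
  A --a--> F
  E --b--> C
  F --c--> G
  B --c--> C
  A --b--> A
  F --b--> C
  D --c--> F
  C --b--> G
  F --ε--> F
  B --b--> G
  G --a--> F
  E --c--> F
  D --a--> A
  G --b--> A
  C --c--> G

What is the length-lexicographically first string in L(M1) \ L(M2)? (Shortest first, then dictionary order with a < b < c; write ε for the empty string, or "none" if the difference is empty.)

The string ab is accepted by M1 but not by M2.
No shorter string lies in the difference, and ab is the lexicographically first length-2 string in L(M1) \ L(M2).

ab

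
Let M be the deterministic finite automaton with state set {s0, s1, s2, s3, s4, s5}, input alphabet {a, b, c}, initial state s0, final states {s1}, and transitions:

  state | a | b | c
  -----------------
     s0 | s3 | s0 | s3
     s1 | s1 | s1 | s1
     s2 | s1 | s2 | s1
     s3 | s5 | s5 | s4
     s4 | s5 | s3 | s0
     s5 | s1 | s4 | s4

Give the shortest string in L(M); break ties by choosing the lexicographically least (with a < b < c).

A breadth-first search from s0 reaches an accepting state first via the path s0 → s3 → s5 → s1 on input aaa.
No string of length < 3 is accepted (BFS exhausts all shorter strings without reaching an accepting state), and aaa is the lexicographically least accepting string of length 3.

aaa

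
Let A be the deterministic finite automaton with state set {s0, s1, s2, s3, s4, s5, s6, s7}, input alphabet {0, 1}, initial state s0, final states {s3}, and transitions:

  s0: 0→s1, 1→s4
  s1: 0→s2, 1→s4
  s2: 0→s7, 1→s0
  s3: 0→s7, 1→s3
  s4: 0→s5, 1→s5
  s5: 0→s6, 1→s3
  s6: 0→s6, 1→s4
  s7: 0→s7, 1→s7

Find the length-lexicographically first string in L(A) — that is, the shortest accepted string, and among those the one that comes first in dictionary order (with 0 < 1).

101

A breadth-first search from s0 reaches an accepting state first via the path s0 → s4 → s5 → s3 on input 101.
No string of length < 3 is accepted (BFS exhausts all shorter strings without reaching an accepting state), and 101 is the lexicographically least accepting string of length 3.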